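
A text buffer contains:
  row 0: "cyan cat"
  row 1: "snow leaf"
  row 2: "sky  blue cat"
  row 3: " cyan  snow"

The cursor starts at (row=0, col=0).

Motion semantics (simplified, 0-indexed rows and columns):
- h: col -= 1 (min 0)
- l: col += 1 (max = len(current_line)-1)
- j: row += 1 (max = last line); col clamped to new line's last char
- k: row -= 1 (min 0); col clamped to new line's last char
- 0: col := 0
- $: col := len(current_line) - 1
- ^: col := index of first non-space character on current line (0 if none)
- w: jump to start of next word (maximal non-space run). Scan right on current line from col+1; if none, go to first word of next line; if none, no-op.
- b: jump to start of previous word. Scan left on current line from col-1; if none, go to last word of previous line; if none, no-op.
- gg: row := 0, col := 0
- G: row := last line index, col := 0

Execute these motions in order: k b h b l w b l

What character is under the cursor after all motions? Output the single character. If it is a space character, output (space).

After 1 (k): row=0 col=0 char='c'
After 2 (b): row=0 col=0 char='c'
After 3 (h): row=0 col=0 char='c'
After 4 (b): row=0 col=0 char='c'
After 5 (l): row=0 col=1 char='y'
After 6 (w): row=0 col=5 char='c'
After 7 (b): row=0 col=0 char='c'
After 8 (l): row=0 col=1 char='y'

Answer: y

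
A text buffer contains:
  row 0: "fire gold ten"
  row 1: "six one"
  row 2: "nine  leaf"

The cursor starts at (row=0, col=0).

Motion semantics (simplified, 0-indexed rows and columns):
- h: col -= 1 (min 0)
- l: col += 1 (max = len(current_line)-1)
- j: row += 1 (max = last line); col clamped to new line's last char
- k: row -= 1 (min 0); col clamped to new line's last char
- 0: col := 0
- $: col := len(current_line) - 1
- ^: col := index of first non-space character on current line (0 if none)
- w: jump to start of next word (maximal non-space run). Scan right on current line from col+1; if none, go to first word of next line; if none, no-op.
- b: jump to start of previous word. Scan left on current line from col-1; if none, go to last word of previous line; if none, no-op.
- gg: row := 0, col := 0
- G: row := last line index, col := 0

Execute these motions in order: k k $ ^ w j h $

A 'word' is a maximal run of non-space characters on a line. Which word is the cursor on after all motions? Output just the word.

Answer: one

Derivation:
After 1 (k): row=0 col=0 char='f'
After 2 (k): row=0 col=0 char='f'
After 3 ($): row=0 col=12 char='n'
After 4 (^): row=0 col=0 char='f'
After 5 (w): row=0 col=5 char='g'
After 6 (j): row=1 col=5 char='n'
After 7 (h): row=1 col=4 char='o'
After 8 ($): row=1 col=6 char='e'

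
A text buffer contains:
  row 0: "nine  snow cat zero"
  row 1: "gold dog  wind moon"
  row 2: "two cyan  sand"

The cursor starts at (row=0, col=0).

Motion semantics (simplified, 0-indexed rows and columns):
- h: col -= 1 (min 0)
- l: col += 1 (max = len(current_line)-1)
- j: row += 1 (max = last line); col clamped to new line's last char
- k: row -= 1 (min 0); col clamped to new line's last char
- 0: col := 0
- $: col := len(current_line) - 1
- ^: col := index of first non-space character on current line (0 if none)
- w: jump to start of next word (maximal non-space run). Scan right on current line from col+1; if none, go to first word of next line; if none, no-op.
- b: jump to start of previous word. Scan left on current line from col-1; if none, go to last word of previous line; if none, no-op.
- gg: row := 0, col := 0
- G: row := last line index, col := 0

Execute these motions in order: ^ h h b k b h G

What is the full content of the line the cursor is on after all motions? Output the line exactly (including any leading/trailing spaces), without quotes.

After 1 (^): row=0 col=0 char='n'
After 2 (h): row=0 col=0 char='n'
After 3 (h): row=0 col=0 char='n'
After 4 (b): row=0 col=0 char='n'
After 5 (k): row=0 col=0 char='n'
After 6 (b): row=0 col=0 char='n'
After 7 (h): row=0 col=0 char='n'
After 8 (G): row=2 col=0 char='t'

Answer: two cyan  sand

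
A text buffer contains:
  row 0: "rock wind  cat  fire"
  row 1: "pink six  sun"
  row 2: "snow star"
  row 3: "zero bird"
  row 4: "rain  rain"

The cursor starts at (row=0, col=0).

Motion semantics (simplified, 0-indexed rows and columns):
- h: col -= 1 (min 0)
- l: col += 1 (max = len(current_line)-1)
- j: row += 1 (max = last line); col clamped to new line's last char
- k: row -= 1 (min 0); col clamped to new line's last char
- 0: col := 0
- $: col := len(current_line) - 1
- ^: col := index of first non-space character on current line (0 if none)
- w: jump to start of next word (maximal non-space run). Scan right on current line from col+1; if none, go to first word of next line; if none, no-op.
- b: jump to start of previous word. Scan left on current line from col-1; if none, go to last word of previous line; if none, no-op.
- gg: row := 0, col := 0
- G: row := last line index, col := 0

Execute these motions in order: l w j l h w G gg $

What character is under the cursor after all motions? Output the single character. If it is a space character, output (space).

After 1 (l): row=0 col=1 char='o'
After 2 (w): row=0 col=5 char='w'
After 3 (j): row=1 col=5 char='s'
After 4 (l): row=1 col=6 char='i'
After 5 (h): row=1 col=5 char='s'
After 6 (w): row=1 col=10 char='s'
After 7 (G): row=4 col=0 char='r'
After 8 (gg): row=0 col=0 char='r'
After 9 ($): row=0 col=19 char='e'

Answer: e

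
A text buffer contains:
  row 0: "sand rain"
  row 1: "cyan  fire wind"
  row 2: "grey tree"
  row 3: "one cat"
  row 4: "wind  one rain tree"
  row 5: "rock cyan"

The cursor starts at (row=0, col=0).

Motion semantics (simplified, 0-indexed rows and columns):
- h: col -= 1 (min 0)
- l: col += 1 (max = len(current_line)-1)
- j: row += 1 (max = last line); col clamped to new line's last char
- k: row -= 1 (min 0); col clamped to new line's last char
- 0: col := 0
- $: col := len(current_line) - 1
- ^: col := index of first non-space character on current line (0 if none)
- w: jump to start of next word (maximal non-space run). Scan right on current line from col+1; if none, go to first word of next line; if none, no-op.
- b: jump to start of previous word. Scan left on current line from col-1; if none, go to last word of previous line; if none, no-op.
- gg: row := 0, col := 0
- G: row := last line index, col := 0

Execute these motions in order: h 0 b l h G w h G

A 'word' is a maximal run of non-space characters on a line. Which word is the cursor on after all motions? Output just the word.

Answer: rock

Derivation:
After 1 (h): row=0 col=0 char='s'
After 2 (0): row=0 col=0 char='s'
After 3 (b): row=0 col=0 char='s'
After 4 (l): row=0 col=1 char='a'
After 5 (h): row=0 col=0 char='s'
After 6 (G): row=5 col=0 char='r'
After 7 (w): row=5 col=5 char='c'
After 8 (h): row=5 col=4 char='_'
After 9 (G): row=5 col=0 char='r'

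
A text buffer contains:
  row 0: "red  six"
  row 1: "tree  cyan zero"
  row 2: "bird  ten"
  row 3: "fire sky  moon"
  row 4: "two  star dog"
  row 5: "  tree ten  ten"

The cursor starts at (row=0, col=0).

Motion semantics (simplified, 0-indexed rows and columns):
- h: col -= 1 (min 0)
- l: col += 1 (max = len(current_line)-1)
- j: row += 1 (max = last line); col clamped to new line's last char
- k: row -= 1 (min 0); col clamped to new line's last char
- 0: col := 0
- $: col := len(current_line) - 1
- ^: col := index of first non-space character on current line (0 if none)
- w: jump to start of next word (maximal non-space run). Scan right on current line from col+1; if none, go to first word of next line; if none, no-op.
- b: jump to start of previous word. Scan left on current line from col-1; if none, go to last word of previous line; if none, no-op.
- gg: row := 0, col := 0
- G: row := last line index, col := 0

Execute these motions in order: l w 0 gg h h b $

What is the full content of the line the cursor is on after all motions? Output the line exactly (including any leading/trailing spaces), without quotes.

Answer: red  six

Derivation:
After 1 (l): row=0 col=1 char='e'
After 2 (w): row=0 col=5 char='s'
After 3 (0): row=0 col=0 char='r'
After 4 (gg): row=0 col=0 char='r'
After 5 (h): row=0 col=0 char='r'
After 6 (h): row=0 col=0 char='r'
After 7 (b): row=0 col=0 char='r'
After 8 ($): row=0 col=7 char='x'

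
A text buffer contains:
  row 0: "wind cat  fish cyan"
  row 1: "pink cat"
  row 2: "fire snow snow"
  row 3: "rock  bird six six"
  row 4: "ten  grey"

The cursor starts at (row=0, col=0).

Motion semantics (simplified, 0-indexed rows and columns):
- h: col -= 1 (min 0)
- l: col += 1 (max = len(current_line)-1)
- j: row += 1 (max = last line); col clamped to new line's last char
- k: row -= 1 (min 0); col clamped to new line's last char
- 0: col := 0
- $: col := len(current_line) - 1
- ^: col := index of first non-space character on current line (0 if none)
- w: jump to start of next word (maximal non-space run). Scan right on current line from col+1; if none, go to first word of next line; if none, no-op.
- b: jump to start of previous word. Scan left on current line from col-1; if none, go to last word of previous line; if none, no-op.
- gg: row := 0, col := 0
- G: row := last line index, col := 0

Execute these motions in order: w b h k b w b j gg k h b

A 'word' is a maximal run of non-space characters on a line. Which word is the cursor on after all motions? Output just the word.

Answer: wind

Derivation:
After 1 (w): row=0 col=5 char='c'
After 2 (b): row=0 col=0 char='w'
After 3 (h): row=0 col=0 char='w'
After 4 (k): row=0 col=0 char='w'
After 5 (b): row=0 col=0 char='w'
After 6 (w): row=0 col=5 char='c'
After 7 (b): row=0 col=0 char='w'
After 8 (j): row=1 col=0 char='p'
After 9 (gg): row=0 col=0 char='w'
After 10 (k): row=0 col=0 char='w'
After 11 (h): row=0 col=0 char='w'
After 12 (b): row=0 col=0 char='w'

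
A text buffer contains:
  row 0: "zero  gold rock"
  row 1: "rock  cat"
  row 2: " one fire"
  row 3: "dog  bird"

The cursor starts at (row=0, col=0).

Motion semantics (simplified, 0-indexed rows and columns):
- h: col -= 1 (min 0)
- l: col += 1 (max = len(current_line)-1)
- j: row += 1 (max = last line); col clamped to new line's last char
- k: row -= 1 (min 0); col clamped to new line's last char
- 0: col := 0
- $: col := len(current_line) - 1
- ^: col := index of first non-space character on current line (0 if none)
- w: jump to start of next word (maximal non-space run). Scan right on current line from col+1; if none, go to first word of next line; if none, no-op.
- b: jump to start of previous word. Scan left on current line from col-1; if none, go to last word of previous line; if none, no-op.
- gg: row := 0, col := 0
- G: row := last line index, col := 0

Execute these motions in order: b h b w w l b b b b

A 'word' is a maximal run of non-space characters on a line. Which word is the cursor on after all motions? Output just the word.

After 1 (b): row=0 col=0 char='z'
After 2 (h): row=0 col=0 char='z'
After 3 (b): row=0 col=0 char='z'
After 4 (w): row=0 col=6 char='g'
After 5 (w): row=0 col=11 char='r'
After 6 (l): row=0 col=12 char='o'
After 7 (b): row=0 col=11 char='r'
After 8 (b): row=0 col=6 char='g'
After 9 (b): row=0 col=0 char='z'
After 10 (b): row=0 col=0 char='z'

Answer: zero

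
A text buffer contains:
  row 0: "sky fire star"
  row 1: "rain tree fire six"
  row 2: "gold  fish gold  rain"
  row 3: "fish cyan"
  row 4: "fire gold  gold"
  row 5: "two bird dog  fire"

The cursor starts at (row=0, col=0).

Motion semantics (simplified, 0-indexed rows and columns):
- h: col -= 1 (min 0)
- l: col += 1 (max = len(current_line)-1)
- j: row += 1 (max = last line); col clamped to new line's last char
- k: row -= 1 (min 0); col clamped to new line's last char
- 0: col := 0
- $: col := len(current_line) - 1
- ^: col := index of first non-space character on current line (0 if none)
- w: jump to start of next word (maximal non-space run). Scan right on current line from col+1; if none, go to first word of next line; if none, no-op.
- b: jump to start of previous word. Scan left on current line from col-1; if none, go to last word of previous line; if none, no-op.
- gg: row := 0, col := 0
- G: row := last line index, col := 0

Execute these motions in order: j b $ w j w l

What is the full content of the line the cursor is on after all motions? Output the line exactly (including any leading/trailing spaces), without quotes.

After 1 (j): row=1 col=0 char='r'
After 2 (b): row=0 col=9 char='s'
After 3 ($): row=0 col=12 char='r'
After 4 (w): row=1 col=0 char='r'
After 5 (j): row=2 col=0 char='g'
After 6 (w): row=2 col=6 char='f'
After 7 (l): row=2 col=7 char='i'

Answer: gold  fish gold  rain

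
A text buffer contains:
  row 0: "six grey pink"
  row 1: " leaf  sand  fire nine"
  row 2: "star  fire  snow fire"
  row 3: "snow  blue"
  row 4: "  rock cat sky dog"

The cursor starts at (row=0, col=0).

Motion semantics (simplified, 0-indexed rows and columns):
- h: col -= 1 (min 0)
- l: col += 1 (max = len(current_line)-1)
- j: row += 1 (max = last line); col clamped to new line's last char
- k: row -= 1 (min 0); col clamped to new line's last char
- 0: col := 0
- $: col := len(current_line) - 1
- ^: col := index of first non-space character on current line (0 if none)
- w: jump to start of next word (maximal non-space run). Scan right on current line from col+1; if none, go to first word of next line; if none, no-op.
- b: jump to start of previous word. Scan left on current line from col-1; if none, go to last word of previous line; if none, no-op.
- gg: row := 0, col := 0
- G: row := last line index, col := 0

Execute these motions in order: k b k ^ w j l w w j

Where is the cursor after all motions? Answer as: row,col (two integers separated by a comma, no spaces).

Answer: 2,13

Derivation:
After 1 (k): row=0 col=0 char='s'
After 2 (b): row=0 col=0 char='s'
After 3 (k): row=0 col=0 char='s'
After 4 (^): row=0 col=0 char='s'
After 5 (w): row=0 col=4 char='g'
After 6 (j): row=1 col=4 char='f'
After 7 (l): row=1 col=5 char='_'
After 8 (w): row=1 col=7 char='s'
After 9 (w): row=1 col=13 char='f'
After 10 (j): row=2 col=13 char='n'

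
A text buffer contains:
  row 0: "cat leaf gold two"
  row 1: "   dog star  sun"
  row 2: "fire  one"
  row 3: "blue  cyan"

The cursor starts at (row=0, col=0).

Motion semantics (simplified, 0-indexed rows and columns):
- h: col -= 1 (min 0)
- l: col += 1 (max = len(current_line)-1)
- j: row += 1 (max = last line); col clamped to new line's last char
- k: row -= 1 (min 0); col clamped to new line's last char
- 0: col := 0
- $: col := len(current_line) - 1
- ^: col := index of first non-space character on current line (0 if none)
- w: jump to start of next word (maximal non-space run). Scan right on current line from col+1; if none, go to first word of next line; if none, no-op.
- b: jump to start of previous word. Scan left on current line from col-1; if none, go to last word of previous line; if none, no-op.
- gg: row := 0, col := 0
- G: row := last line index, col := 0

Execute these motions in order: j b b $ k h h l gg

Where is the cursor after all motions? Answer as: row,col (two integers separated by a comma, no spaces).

After 1 (j): row=1 col=0 char='_'
After 2 (b): row=0 col=14 char='t'
After 3 (b): row=0 col=9 char='g'
After 4 ($): row=0 col=16 char='o'
After 5 (k): row=0 col=16 char='o'
After 6 (h): row=0 col=15 char='w'
After 7 (h): row=0 col=14 char='t'
After 8 (l): row=0 col=15 char='w'
After 9 (gg): row=0 col=0 char='c'

Answer: 0,0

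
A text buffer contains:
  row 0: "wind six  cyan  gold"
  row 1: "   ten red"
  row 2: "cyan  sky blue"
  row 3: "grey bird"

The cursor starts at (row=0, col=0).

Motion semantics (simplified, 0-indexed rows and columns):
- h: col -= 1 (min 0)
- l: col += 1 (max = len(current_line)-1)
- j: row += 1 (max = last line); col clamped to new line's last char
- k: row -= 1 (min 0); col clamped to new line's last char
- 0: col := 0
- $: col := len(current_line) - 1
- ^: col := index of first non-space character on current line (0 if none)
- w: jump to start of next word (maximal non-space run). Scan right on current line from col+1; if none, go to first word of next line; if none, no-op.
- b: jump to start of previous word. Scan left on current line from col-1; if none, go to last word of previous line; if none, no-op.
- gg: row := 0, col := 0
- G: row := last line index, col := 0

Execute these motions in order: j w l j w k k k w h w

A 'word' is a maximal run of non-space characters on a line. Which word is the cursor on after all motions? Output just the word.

Answer: cyan

Derivation:
After 1 (j): row=1 col=0 char='_'
After 2 (w): row=1 col=3 char='t'
After 3 (l): row=1 col=4 char='e'
After 4 (j): row=2 col=4 char='_'
After 5 (w): row=2 col=6 char='s'
After 6 (k): row=1 col=6 char='_'
After 7 (k): row=0 col=6 char='i'
After 8 (k): row=0 col=6 char='i'
After 9 (w): row=0 col=10 char='c'
After 10 (h): row=0 col=9 char='_'
After 11 (w): row=0 col=10 char='c'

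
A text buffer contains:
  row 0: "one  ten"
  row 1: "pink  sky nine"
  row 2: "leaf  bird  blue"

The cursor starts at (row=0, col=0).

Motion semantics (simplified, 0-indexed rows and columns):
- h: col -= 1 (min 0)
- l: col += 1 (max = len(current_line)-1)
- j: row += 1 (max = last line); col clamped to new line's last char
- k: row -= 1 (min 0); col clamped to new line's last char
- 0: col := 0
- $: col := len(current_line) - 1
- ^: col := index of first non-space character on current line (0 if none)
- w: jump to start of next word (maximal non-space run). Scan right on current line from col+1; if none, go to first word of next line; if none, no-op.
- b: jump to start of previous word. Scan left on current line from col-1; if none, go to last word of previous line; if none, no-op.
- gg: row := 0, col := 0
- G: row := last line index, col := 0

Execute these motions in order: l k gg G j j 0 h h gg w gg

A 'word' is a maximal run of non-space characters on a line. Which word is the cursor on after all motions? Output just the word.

After 1 (l): row=0 col=1 char='n'
After 2 (k): row=0 col=1 char='n'
After 3 (gg): row=0 col=0 char='o'
After 4 (G): row=2 col=0 char='l'
After 5 (j): row=2 col=0 char='l'
After 6 (j): row=2 col=0 char='l'
After 7 (0): row=2 col=0 char='l'
After 8 (h): row=2 col=0 char='l'
After 9 (h): row=2 col=0 char='l'
After 10 (gg): row=0 col=0 char='o'
After 11 (w): row=0 col=5 char='t'
After 12 (gg): row=0 col=0 char='o'

Answer: one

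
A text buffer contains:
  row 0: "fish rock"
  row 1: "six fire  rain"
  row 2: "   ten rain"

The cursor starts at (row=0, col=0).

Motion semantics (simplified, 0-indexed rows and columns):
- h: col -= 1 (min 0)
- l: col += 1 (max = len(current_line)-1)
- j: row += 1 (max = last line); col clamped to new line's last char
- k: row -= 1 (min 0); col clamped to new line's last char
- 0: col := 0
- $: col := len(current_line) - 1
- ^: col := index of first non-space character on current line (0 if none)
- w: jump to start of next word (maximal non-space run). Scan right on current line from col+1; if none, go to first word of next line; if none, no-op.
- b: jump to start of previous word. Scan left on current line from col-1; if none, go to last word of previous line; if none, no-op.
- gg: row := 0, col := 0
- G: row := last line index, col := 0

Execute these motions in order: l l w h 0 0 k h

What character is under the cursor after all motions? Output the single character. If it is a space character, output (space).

After 1 (l): row=0 col=1 char='i'
After 2 (l): row=0 col=2 char='s'
After 3 (w): row=0 col=5 char='r'
After 4 (h): row=0 col=4 char='_'
After 5 (0): row=0 col=0 char='f'
After 6 (0): row=0 col=0 char='f'
After 7 (k): row=0 col=0 char='f'
After 8 (h): row=0 col=0 char='f'

Answer: f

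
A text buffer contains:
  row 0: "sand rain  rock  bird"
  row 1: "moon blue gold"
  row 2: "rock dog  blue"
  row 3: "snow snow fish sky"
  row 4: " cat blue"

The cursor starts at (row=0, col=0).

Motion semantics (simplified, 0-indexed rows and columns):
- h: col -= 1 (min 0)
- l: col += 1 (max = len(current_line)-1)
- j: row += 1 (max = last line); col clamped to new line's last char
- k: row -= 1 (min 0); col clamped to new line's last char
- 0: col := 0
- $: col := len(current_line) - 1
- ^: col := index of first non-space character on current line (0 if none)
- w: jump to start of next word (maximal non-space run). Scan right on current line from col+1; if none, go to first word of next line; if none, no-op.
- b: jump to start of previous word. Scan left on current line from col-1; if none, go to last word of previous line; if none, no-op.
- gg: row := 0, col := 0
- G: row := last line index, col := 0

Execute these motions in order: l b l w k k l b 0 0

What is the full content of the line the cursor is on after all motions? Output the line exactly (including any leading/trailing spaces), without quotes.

Answer: sand rain  rock  bird

Derivation:
After 1 (l): row=0 col=1 char='a'
After 2 (b): row=0 col=0 char='s'
After 3 (l): row=0 col=1 char='a'
After 4 (w): row=0 col=5 char='r'
After 5 (k): row=0 col=5 char='r'
After 6 (k): row=0 col=5 char='r'
After 7 (l): row=0 col=6 char='a'
After 8 (b): row=0 col=5 char='r'
After 9 (0): row=0 col=0 char='s'
After 10 (0): row=0 col=0 char='s'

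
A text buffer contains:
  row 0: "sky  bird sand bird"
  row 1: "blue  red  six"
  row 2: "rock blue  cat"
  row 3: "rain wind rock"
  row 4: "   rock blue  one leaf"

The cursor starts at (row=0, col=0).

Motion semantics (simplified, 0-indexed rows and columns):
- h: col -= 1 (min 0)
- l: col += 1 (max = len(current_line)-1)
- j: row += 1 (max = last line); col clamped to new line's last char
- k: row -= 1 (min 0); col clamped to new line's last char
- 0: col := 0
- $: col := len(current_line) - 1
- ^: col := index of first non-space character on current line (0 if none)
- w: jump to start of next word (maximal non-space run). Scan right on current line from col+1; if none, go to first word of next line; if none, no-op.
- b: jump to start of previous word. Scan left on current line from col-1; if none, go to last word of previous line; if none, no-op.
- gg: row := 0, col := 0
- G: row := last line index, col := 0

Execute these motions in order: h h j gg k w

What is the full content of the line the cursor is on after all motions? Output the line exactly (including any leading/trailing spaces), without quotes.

After 1 (h): row=0 col=0 char='s'
After 2 (h): row=0 col=0 char='s'
After 3 (j): row=1 col=0 char='b'
After 4 (gg): row=0 col=0 char='s'
After 5 (k): row=0 col=0 char='s'
After 6 (w): row=0 col=5 char='b'

Answer: sky  bird sand bird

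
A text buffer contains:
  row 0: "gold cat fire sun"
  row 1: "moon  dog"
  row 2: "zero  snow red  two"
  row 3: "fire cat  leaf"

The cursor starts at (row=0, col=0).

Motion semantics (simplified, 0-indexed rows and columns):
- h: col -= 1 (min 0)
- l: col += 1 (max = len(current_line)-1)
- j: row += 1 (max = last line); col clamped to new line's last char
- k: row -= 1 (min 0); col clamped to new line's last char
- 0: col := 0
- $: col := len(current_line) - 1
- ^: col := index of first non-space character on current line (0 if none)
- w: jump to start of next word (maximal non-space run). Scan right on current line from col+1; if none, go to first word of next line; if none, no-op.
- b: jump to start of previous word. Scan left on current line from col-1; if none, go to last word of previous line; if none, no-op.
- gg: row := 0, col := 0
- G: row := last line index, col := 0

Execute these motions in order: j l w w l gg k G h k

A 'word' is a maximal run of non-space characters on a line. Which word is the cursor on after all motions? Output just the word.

Answer: zero

Derivation:
After 1 (j): row=1 col=0 char='m'
After 2 (l): row=1 col=1 char='o'
After 3 (w): row=1 col=6 char='d'
After 4 (w): row=2 col=0 char='z'
After 5 (l): row=2 col=1 char='e'
After 6 (gg): row=0 col=0 char='g'
After 7 (k): row=0 col=0 char='g'
After 8 (G): row=3 col=0 char='f'
After 9 (h): row=3 col=0 char='f'
After 10 (k): row=2 col=0 char='z'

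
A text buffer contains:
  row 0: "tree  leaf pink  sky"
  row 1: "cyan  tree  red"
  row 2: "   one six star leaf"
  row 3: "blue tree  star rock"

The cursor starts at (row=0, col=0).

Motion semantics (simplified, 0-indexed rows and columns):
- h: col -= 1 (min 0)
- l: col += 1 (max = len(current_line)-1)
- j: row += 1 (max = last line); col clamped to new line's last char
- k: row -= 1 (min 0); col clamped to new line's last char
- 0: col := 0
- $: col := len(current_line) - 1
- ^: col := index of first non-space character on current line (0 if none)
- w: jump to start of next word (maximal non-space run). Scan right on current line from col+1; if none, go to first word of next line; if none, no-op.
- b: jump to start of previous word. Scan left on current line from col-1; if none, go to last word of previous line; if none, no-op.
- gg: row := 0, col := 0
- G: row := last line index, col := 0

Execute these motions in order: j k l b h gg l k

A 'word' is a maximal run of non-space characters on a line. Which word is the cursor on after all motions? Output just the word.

After 1 (j): row=1 col=0 char='c'
After 2 (k): row=0 col=0 char='t'
After 3 (l): row=0 col=1 char='r'
After 4 (b): row=0 col=0 char='t'
After 5 (h): row=0 col=0 char='t'
After 6 (gg): row=0 col=0 char='t'
After 7 (l): row=0 col=1 char='r'
After 8 (k): row=0 col=1 char='r'

Answer: tree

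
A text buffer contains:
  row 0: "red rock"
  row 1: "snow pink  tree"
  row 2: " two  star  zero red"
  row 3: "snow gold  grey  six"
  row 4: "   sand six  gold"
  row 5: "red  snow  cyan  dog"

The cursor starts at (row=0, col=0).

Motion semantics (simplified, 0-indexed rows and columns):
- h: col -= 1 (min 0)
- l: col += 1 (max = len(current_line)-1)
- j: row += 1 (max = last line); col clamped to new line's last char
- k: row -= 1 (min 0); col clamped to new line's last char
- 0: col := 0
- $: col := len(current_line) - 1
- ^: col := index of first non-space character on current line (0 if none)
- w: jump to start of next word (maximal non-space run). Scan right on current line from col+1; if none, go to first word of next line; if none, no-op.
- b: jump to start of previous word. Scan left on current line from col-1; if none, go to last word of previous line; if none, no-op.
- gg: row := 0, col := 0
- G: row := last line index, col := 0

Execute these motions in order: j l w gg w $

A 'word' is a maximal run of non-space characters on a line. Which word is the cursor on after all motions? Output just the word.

Answer: rock

Derivation:
After 1 (j): row=1 col=0 char='s'
After 2 (l): row=1 col=1 char='n'
After 3 (w): row=1 col=5 char='p'
After 4 (gg): row=0 col=0 char='r'
After 5 (w): row=0 col=4 char='r'
After 6 ($): row=0 col=7 char='k'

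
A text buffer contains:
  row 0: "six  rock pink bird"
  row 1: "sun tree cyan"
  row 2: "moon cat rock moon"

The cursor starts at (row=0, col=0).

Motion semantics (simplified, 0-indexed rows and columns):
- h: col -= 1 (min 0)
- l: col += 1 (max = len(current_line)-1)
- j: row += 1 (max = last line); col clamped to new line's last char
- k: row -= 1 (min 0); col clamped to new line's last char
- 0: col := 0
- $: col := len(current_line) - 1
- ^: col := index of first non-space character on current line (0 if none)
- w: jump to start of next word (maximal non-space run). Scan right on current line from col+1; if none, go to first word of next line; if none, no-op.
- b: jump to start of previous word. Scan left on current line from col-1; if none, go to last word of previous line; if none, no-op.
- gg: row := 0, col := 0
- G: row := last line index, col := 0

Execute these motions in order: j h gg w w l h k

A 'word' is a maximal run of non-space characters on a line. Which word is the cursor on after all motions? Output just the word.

Answer: pink

Derivation:
After 1 (j): row=1 col=0 char='s'
After 2 (h): row=1 col=0 char='s'
After 3 (gg): row=0 col=0 char='s'
After 4 (w): row=0 col=5 char='r'
After 5 (w): row=0 col=10 char='p'
After 6 (l): row=0 col=11 char='i'
After 7 (h): row=0 col=10 char='p'
After 8 (k): row=0 col=10 char='p'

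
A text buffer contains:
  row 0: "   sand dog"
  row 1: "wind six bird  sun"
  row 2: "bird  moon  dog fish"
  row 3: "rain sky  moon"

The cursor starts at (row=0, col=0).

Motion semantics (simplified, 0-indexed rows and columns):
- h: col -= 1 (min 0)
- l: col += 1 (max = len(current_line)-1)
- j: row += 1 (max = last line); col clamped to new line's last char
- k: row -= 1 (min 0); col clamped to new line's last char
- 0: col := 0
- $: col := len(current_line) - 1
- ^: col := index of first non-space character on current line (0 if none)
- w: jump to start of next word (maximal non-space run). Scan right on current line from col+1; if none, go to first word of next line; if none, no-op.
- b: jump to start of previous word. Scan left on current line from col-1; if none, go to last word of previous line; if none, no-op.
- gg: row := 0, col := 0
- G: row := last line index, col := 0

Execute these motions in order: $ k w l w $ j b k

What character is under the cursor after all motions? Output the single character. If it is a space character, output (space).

After 1 ($): row=0 col=10 char='g'
After 2 (k): row=0 col=10 char='g'
After 3 (w): row=1 col=0 char='w'
After 4 (l): row=1 col=1 char='i'
After 5 (w): row=1 col=5 char='s'
After 6 ($): row=1 col=17 char='n'
After 7 (j): row=2 col=17 char='i'
After 8 (b): row=2 col=16 char='f'
After 9 (k): row=1 col=16 char='u'

Answer: u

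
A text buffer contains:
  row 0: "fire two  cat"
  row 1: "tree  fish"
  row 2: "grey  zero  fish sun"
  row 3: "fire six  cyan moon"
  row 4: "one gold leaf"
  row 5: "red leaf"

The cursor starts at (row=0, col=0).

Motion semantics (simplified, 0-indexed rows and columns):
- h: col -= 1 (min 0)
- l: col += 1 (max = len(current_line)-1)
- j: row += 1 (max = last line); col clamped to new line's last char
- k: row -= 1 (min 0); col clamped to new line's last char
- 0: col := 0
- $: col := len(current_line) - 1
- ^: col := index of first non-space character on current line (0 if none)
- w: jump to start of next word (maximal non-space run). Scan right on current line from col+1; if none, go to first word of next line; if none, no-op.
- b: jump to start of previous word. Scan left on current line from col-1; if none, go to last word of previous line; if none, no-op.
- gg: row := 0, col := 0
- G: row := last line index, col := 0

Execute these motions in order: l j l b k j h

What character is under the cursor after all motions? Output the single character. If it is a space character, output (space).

Answer: t

Derivation:
After 1 (l): row=0 col=1 char='i'
After 2 (j): row=1 col=1 char='r'
After 3 (l): row=1 col=2 char='e'
After 4 (b): row=1 col=0 char='t'
After 5 (k): row=0 col=0 char='f'
After 6 (j): row=1 col=0 char='t'
After 7 (h): row=1 col=0 char='t'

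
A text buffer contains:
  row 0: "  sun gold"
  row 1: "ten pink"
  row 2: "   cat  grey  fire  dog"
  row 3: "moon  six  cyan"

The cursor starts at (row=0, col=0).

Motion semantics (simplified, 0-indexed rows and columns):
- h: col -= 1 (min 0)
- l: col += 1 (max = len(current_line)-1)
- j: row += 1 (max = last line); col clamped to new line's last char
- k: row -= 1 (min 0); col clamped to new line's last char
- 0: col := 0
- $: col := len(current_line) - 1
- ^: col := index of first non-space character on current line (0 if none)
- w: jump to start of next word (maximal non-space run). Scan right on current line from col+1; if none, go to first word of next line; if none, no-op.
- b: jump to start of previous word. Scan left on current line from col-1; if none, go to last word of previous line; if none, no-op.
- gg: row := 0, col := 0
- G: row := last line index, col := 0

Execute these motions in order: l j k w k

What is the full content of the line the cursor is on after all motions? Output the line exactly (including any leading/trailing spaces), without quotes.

After 1 (l): row=0 col=1 char='_'
After 2 (j): row=1 col=1 char='e'
After 3 (k): row=0 col=1 char='_'
After 4 (w): row=0 col=2 char='s'
After 5 (k): row=0 col=2 char='s'

Answer:   sun gold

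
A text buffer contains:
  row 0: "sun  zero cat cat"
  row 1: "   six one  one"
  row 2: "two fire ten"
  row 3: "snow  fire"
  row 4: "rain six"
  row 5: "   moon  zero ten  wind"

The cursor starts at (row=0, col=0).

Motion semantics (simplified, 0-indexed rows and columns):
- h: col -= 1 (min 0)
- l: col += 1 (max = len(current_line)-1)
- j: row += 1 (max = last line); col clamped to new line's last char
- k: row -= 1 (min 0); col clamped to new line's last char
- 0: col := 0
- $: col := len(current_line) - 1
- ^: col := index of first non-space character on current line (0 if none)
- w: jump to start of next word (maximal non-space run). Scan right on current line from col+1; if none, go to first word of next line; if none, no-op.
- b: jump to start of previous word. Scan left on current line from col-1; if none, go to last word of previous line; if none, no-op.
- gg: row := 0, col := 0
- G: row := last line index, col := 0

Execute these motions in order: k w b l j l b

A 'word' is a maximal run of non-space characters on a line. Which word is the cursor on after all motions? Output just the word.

After 1 (k): row=0 col=0 char='s'
After 2 (w): row=0 col=5 char='z'
After 3 (b): row=0 col=0 char='s'
After 4 (l): row=0 col=1 char='u'
After 5 (j): row=1 col=1 char='_'
After 6 (l): row=1 col=2 char='_'
After 7 (b): row=0 col=14 char='c'

Answer: cat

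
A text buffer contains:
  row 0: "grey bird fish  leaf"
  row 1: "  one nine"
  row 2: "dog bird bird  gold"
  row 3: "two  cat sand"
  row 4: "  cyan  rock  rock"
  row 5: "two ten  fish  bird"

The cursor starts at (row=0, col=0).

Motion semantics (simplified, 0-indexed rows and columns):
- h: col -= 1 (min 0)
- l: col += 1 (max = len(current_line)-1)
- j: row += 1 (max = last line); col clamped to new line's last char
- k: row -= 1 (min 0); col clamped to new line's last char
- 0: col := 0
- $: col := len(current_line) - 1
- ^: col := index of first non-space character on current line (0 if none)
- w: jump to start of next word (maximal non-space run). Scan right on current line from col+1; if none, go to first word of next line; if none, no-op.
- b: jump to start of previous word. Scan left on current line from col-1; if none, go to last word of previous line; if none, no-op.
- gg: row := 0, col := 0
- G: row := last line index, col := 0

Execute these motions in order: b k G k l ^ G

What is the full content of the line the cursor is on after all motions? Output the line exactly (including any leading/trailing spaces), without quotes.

Answer: two ten  fish  bird

Derivation:
After 1 (b): row=0 col=0 char='g'
After 2 (k): row=0 col=0 char='g'
After 3 (G): row=5 col=0 char='t'
After 4 (k): row=4 col=0 char='_'
After 5 (l): row=4 col=1 char='_'
After 6 (^): row=4 col=2 char='c'
After 7 (G): row=5 col=0 char='t'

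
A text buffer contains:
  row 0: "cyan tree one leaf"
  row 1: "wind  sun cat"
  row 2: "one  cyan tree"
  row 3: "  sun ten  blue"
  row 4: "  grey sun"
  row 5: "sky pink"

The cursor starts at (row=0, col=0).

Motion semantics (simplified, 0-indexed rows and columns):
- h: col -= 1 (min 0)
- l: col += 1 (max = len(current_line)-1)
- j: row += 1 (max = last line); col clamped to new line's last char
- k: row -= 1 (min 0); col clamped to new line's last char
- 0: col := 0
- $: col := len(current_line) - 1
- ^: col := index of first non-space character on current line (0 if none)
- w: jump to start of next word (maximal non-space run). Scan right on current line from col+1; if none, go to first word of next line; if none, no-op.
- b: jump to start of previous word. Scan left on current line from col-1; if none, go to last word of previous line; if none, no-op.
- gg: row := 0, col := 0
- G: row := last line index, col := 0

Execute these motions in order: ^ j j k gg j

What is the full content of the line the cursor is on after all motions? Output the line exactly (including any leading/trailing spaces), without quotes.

After 1 (^): row=0 col=0 char='c'
After 2 (j): row=1 col=0 char='w'
After 3 (j): row=2 col=0 char='o'
After 4 (k): row=1 col=0 char='w'
After 5 (gg): row=0 col=0 char='c'
After 6 (j): row=1 col=0 char='w'

Answer: wind  sun cat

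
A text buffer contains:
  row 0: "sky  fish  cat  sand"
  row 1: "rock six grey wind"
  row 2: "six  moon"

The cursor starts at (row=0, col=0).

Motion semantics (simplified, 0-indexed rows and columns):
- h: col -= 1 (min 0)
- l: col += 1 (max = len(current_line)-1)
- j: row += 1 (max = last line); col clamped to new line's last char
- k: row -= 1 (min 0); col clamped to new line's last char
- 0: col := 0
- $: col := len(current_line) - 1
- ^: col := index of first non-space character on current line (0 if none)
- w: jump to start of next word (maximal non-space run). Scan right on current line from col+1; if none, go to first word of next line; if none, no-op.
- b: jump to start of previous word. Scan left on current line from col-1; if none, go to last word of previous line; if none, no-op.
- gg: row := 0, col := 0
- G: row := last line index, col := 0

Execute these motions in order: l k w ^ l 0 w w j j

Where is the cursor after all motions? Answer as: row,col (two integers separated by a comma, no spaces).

Answer: 2,8

Derivation:
After 1 (l): row=0 col=1 char='k'
After 2 (k): row=0 col=1 char='k'
After 3 (w): row=0 col=5 char='f'
After 4 (^): row=0 col=0 char='s'
After 5 (l): row=0 col=1 char='k'
After 6 (0): row=0 col=0 char='s'
After 7 (w): row=0 col=5 char='f'
After 8 (w): row=0 col=11 char='c'
After 9 (j): row=1 col=11 char='e'
After 10 (j): row=2 col=8 char='n'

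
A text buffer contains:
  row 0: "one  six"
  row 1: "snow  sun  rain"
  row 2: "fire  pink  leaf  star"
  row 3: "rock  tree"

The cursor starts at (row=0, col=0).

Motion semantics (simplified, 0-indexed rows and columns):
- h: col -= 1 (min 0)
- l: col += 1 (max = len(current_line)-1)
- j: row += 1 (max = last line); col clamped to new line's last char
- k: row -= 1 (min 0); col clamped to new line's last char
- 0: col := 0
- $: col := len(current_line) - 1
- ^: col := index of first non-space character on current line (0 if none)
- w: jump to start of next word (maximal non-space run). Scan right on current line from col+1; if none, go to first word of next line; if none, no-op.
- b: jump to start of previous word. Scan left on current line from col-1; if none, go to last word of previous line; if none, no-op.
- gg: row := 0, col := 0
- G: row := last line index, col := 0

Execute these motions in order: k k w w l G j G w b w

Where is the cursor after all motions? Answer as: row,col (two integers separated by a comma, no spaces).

After 1 (k): row=0 col=0 char='o'
After 2 (k): row=0 col=0 char='o'
After 3 (w): row=0 col=5 char='s'
After 4 (w): row=1 col=0 char='s'
After 5 (l): row=1 col=1 char='n'
After 6 (G): row=3 col=0 char='r'
After 7 (j): row=3 col=0 char='r'
After 8 (G): row=3 col=0 char='r'
After 9 (w): row=3 col=6 char='t'
After 10 (b): row=3 col=0 char='r'
After 11 (w): row=3 col=6 char='t'

Answer: 3,6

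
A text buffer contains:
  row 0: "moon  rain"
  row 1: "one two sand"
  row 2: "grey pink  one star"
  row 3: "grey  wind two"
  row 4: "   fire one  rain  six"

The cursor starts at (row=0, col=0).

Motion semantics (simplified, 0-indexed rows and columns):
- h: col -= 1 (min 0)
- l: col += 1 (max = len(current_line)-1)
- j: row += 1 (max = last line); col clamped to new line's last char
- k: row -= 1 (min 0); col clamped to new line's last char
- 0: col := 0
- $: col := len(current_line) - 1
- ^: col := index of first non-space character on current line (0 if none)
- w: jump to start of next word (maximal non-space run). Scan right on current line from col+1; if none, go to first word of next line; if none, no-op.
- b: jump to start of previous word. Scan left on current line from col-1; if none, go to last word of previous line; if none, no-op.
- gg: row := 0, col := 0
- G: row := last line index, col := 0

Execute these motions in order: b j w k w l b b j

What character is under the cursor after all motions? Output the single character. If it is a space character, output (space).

After 1 (b): row=0 col=0 char='m'
After 2 (j): row=1 col=0 char='o'
After 3 (w): row=1 col=4 char='t'
After 4 (k): row=0 col=4 char='_'
After 5 (w): row=0 col=6 char='r'
After 6 (l): row=0 col=7 char='a'
After 7 (b): row=0 col=6 char='r'
After 8 (b): row=0 col=0 char='m'
After 9 (j): row=1 col=0 char='o'

Answer: o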